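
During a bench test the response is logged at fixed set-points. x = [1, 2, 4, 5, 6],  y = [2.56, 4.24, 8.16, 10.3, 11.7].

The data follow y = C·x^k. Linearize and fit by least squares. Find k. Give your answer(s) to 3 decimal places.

With ln yᵢ as the transformed response and ln xᵢ as the regressor:
Σln x = 5.4806, Σ(ln x)² = 8.2030, Σln y = 9.2755, Σln x·ln y = 12.0719.
Equations: 8.2030·k + 5.4806·ln C = 12.0719;  5.4806·k + 5·ln C = 9.2755.
Δ = 8.2030·5 − (5.4806)² = 10.9774; k = (12.0719·5 − 5.4806·9.2755)/10.9774 = 0.86756, ln C = (8.2030·9.2755 − 5.4806·12.0719)/10.9774 = 0.90415.

k = 0.868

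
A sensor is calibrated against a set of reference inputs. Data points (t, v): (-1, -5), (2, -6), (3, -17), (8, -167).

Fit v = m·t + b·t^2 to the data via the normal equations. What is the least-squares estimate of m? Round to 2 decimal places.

m = 3.05

With design matrix A, AᵀA = [[78, 546]; [546, 4194]] and Aᵀv = [-1394, -10870]ᵀ.
Eliminating b: 4194·(row 1) − 546·(row 2) gives 29016·m = 4194·(-1394) − 546·(-10870) = 88584, so m = 3691/1209.
Then b = ((-10870) − 546·(3691/1209))/4194 = -278/93.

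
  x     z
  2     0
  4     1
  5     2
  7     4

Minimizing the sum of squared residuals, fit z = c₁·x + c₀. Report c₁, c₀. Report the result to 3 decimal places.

Entries of AᵀA: Σx·x = 94, Σx = 18, Σ1 = 4.
Moment sums: Σx·z = 42, Σz = 7.
So AᵀA·[c₁, c₀]ᵀ = Aᵀz: [[94, 18]; [18, 4]]·[c₁, c₀]ᵀ = [42, 7]ᵀ.
Eliminating c₀: 4·(row 1) − 18·(row 2) gives 52·c₁ = 4·42 − 18·7 = 42, so c₁ = 21/26.
Then c₀ = (7 − 18·(21/26))/4 = -49/26.

c₁ = 0.808, c₀ = -1.885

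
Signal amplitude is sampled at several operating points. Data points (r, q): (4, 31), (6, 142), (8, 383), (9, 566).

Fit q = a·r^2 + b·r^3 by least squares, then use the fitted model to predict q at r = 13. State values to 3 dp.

Setting ∂/∂a … = 0 gives: 12209·a + 100617·b = 75966;  100617·a + 844337·b = 641366.
(Σr^2·r^2 = 12209, Σr^2·r^3 = 100617, Σr^3·r^3 = 844337, Σr^2·q = 75966, Σr^3·q = 641366.)
Eliminating b: 844337·(row 1) − 100617·(row 2) gives 184729744·a = 844337·75966 − 100617·641366 = -391418280, so a = -48927285/23091218.
Then b = (641366 − 100617·(-48927285/23091218))/844337 = 23370809/23091218.
At r = 13: q̂ = (-48927285/23091218)·(169) + (23370809/23091218)·(2197) = 21538478104/11545609.

q̂ = 1865.513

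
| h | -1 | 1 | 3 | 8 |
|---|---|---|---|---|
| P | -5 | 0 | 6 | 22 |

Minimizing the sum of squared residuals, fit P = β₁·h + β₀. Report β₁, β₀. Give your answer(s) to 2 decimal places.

β₁ = 3.03, β₀ = -2.59

Sums needed: Σh·h = 75, Σh = 11, Σ1 = 4.
Right-hand side: Σh·P = 199, ΣP = 23.
Normal equations: [[75, 11]; [11, 4]]·[β₁, β₀]ᵀ = [199, 23]ᵀ.
Δ = 75·4 − 11² = 179.
β₁ = (199·4 − 11·23)/179 = 543/179; β₀ = (75·23 − 11·199)/179 = -464/179.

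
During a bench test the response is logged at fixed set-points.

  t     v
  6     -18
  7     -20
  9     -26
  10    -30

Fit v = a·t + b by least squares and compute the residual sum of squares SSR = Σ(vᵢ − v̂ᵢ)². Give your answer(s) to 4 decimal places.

SSR = 1.0000

Compute the Gram sums: Σt·t = 266, Σt = 32, Σ1 = 4.
Right-hand side: Σt·v = -782, Σv = -94.
So XᵀX·[a, b]ᵀ = Xᵀv: [[266, 32]; [32, 4]]·[a, b]ᵀ = [-782, -94]ᵀ.
Eliminating b: 4·(row 1) − 32·(row 2) gives 40·a = 4·(-782) − 32·(-94) = -120, so a = -3.
Then b = ((-94) − 32·(-3))/4 = 1/2.
Residuals: -1/2, 1/2, 1/2, -1/2; SSR = 1.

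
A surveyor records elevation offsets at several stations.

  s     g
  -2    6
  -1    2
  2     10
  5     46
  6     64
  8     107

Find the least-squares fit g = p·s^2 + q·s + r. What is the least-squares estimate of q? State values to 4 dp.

q = 1.2677

The normal system MᵀM·[p, q, r]ᵀ = Mᵀg is [[6050, 852, 134]; [852, 134, 18]; [134, 18, 6]]·[p, q, r]ᵀ = [10368, 1476, 235]ᵀ.
Inverting the 3×3 Gram matrix, [p, q, r]ᵀ = [18787/12626, 80031/63130, 134617/63130]ᵀ.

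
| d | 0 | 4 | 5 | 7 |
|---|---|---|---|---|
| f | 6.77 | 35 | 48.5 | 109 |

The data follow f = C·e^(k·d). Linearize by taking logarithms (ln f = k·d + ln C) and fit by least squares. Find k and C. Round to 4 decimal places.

k = 0.3964, C = 6.8532

Taking logs, ln f = k·d + ln C, so regress ln f on d.
Σd = 16.0000, Σ(d)² = 90.0000, Σln f = 14.0408, Σd·ln f = 66.4686.
Normal system: [[90.0000, 16.0000]; [16.0000, 4]]·[k, ln C]ᵀ = [66.4686, 14.0408]ᵀ.
Solving (det = 104.0000): k = 0.39637, ln C = 1.92471, so C = exp(1.92471) = 6.85318.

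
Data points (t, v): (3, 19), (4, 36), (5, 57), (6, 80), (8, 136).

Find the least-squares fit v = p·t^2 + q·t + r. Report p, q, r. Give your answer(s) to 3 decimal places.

Entries of XᵀX: Σt^2·t^2 = 6354, Σt^2·t = 944, Σt^2 = 150, Σt·t = 150, Σt = 26, Σ1 = 5.
Moment sums: Σt^2·v = 13756, Σt·v = 2054, Σv = 328.
Normal equations: [[6354, 944, 150]; [944, 150, 26]; [150, 26, 5]]·[p, q, r]ᵀ = [13756, 2054, 328]ᵀ.
Row-reducing yields p = 1024/679, q = 4637/679, r = -1470/97.

p = 1.508, q = 6.829, r = -15.155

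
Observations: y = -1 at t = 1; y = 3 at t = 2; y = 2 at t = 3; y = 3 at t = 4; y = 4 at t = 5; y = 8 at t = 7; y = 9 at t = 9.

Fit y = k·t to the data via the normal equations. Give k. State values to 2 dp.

k = 0.97

Forming AᵀA = [[185]] and Aᵀy = [180]ᵀ gives AᵀA·[k]ᵀ = Aᵀy.
Hence k = 180 / 185 ≈ 0.972973.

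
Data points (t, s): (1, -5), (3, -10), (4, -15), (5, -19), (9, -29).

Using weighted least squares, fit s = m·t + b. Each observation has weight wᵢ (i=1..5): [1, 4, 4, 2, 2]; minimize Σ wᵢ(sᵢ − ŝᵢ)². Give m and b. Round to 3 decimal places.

Entries of XᵀWX: Σwᵢ·t·t = 313, Σwᵢ·t = 57, Σwᵢ·1 = 13.
For XᵀWs: Σwᵢ·t·s = -1077, Σwᵢ·s = -201.
XᵀWX·[m, b]ᵀ = XᵀWs becomes [[313, 57]; [57, 13]]·[m, b]ᵀ = [-1077, -201]ᵀ.
Determinant 313·13 − 57² = 820.
m = ((-1077)·13 − 57·(-201))/820 = -636/205; b = (313·(-201) − 57·(-1077))/820 = -381/205.

m = -3.102, b = -1.859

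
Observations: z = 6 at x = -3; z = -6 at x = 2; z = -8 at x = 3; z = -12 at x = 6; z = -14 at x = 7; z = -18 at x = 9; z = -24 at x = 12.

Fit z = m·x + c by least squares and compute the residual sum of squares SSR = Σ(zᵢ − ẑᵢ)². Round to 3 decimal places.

SSR = 4.953

With design matrix A, AᵀA = [[332, 36]; [36, 7]] and Aᵀz = [-674, -76]ᵀ.
det = 332·7 − 36² = 1028.
m = ((-674)·7 − 36·(-76))/1028 = -991/514; c = (332·(-76) − 36·(-674))/1028 = -242/257.
Residuals: 595/514, -309/257, -655/514, 131/257, 225/514, 151/514, 20/257; SSR = 1273/257.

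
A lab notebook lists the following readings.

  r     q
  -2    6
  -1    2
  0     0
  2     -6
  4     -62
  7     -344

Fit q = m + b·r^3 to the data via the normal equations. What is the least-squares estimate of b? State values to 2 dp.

The normal equations are: 6·m + 406·b = -404;  406·m + 121874·b = -122058.
(Σ1 = 6, Σr^3 = 406, Σr^3·r^3 = 121874, Σq = -404, Σr^3·q = -122058.)
Eliminating b: 121874·(row 1) − 406·(row 2) gives 566408·m = 121874·(-404) − 406·(-122058) = 318452, so m = 79613/141602.
Then b = ((-122058) − 406·(79613/141602))/121874 = -142081/141602.

b = -1.00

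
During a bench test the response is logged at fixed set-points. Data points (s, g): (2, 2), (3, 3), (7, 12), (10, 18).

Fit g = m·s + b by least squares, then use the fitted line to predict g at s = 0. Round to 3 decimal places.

Normal-equation sums: Σs·s = 162, Σs = 22, Σ1 = 4.
Right-hand side: Σs·g = 277, Σg = 35.
MᵀM·[m, b]ᵀ = Mᵀg becomes [[162, 22]; [22, 4]]·[m, b]ᵀ = [277, 35]ᵀ.
Determinant 162·4 − 22² = 164.
m = (277·4 − 22·35)/164 = 169/82; b = (162·35 − 22·277)/164 = -106/41.
At s = 0: ĝ = (169/82)·(0) + (-106/41)·(1) = -106/41.

ĝ = -2.585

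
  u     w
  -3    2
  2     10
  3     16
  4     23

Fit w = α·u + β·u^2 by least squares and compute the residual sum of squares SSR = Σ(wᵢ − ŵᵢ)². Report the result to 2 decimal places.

SSR = 4.79

Forming MᵀM = [[38, 72]; [72, 434]] and Mᵀw = [154, 570]ᵀ gives MᵀM·[α, β]ᵀ = Mᵀw.
Eliminating β: 434·(row 1) − 72·(row 2) gives 11308·α = 434·154 − 72·570 = 25796, so α = 6449/2827.
Then β = (570 − 72·(6449/2827))/434 = 2643/2827.
Residuals: 1214/2827, 4800/2827, 2098/2827, -3063/2827; SSR = 13547/2827.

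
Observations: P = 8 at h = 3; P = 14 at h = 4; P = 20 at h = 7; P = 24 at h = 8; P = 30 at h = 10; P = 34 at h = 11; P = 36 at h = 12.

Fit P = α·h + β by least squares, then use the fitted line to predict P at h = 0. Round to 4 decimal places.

Setting ∂/∂α … = 0 gives: 503·α + 55·β = 1518;  55·α + 7·β = 166.
Eliminating β: 7·(row 1) − 55·(row 2) gives 496·α = 7·1518 − 55·166 = 1496, so α = 187/62.
Then β = (166 − 55·(187/62))/7 = 1/62.
At h = 0: P̂ = (187/62)·(0) + (1/62)·(1) = 1/62.

P̂ = 0.0161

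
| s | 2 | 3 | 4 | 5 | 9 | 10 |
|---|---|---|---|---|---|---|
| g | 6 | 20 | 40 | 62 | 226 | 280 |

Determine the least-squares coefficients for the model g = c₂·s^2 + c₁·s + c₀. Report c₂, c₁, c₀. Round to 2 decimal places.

c₂ = 3.03, c₁ = -2.13, c₀ = -1.40

Entries of XᵀX: Σs^2·s^2 = 17539, Σs^2·s = 1953, Σs^2 = 235, Σs·s = 235, Σs = 33, Σ1 = 6.
Right-hand side: Σs^2·g = 48700, Σs·g = 5376, Σg = 634.
Inverting the 3×3 Gram matrix, [c₂, c₁, c₀]ᵀ = [43907/14480, -30801/14480, -2529/1810]ᵀ.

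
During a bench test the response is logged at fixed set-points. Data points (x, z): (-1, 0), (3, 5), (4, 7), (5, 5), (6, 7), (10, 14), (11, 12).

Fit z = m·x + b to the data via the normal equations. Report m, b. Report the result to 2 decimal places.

AᵀA·[m, b]ᵀ = Aᵀz reads: 308·m + 38·b = 382;  38·m + 7·b = 50.
Δ = 308·7 − 38² = 712.
m = (382·7 − 38·50)/712 = 387/356; b = (308·50 − 38·382)/712 = 221/178.

m = 1.09, b = 1.24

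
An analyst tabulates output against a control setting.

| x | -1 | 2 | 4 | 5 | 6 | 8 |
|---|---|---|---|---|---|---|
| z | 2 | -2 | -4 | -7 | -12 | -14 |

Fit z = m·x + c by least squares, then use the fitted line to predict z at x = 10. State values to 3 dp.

Compute the Gram sums: Σx·x = 146, Σx = 24, Σ1 = 6.
And Σx·z = -241, Σz = -37.
det = 146·6 − 24² = 300.
m = ((-241)·6 − 24·(-37))/300 = -93/50; c = (146·(-37) − 24·(-241))/300 = 191/150.
At x = 10: ẑ = (-93/50)·(10) + (191/150)·(1) = -2599/150.

ẑ = -17.327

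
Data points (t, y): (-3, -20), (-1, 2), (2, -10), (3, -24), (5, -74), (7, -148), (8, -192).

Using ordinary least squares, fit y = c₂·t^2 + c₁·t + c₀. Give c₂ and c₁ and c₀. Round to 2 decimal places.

Forming XᵀX = [[7301, 987, 161]; [987, 161, 21]; [161, 21, 7]] and Xᵀy = [-21824, -2976, -466]ᵀ gives XᵀX·[c₂, c₁, c₀]ᵀ = Xᵀy.
Solving the 3×3 system (Gaussian elimination) gives c₂ = -10467/3521, c₁ = -2865/3521, c₀ = 2134/503.

c₂ = -2.97, c₁ = -0.81, c₀ = 4.24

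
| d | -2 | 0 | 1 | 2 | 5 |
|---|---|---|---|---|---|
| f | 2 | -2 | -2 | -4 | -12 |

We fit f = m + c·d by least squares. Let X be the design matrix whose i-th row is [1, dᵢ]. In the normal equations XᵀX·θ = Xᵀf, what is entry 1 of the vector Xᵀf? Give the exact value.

-18

Entry 1 ↔ basis 1, so (Xᵀf)_{1} = Σᵢ fᵢ = (1)·(2) + (1)·(-2) + (1)·(-2) + (1)·(-4) + (1)·(-12) = -18.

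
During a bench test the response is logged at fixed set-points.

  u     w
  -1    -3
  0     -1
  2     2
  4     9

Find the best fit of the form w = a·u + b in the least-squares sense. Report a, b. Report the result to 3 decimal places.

Sums needed: Σu·u = 21, Σu = 5, Σ1 = 4.
And Σu·w = 43, Σw = 7.
Determinant 21·4 − 5² = 59.
a = (43·4 − 5·7)/59 = 137/59; b = (21·7 − 5·43)/59 = -68/59.

a = 2.322, b = -1.153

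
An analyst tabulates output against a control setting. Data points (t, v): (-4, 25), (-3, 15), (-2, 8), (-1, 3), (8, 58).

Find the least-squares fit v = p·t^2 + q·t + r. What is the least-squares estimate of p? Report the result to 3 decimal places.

Entries of MᵀM: Σt^2·t^2 = 4450, Σt^2·t = 412, Σt^2 = 94, Σt·t = 94, Σt = -2, Σ1 = 5.
And Σt^2·v = 4282, Σt·v = 300, Σv = 109.
Normal equations: [[4450, 412, 94]; [412, 94, -2]; [94, -2, 5]]·[p, q, r]ᵀ = [4282, 300, 109]ᵀ.
Solving the 3×3 system (Gaussian elimination) gives p = 9574/8553, q = -14653/8553, r = 201/2851.

p = 1.119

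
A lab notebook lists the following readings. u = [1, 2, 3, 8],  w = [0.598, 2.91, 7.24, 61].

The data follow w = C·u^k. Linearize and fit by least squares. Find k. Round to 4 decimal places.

Taking logs, ln w = k·ln u + ln C, so regress ln w on ln u.
AᵀA = [[6.0115, 3.8712]; [3.8712, 4]], rhs = [11.4635, 6.6445]ᵀ  (here Σln u = 3.8712, Σ(ln u)² = 6.0115, Σln w = 6.6445, Σln u·ln w = 11.4635).
Slope k = (n·Σln u·ln w − Σln u·Σln w)/(n·Σ(ln u)² − (Σln u)²) = (4·11.4635 − 3.8712·6.6445)/9.0597 = 2.22215; ln C = (Σln w − k·Σln u)/n = -0.48948.

k = 2.2221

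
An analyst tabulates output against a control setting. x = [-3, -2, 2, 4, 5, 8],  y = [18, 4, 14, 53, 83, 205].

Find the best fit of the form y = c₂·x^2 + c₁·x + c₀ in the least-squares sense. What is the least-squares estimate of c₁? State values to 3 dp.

AᵀA·[c₂, c₁, c₀]ᵀ = Aᵀy reads: 5090·c₂ + 674·c₁ + 122·c₀ = 16277;  674·c₂ + 122·c₁ + 14·c₀ = 2233;  122·c₂ + 14·c₁ + 6·c₀ = 377.
Inverting the 3×3 Gram matrix, [c₂, c₁, c₀]ᵀ = [90893/30570, 33491/15285, -13939/5095]ᵀ.

c₁ = 2.191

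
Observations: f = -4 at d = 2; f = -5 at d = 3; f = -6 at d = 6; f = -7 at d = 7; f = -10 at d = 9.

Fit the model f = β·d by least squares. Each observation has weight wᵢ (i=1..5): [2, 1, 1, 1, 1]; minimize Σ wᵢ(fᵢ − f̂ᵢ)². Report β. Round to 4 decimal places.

The normal system MᵀWM·[β]ᵀ = MᵀWf is [[183]]·[β]ᵀ = [-206]ᵀ.
β = (-206)/183 = -1.12568.

β = -1.1257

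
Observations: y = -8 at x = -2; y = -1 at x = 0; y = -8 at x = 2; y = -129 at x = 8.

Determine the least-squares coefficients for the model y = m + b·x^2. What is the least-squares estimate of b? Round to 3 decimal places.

Setting ∂/∂m … = 0 gives: 4·m + 72·b = -146;  72·m + 4128·b = -8320.
Δ = 4·4128 − 72² = 11328.
m = ((-146)·4128 − 72·(-8320))/11328 = -19/59; b = (4·(-8320) − 72·(-146))/11328 = -1423/708.

b = -2.010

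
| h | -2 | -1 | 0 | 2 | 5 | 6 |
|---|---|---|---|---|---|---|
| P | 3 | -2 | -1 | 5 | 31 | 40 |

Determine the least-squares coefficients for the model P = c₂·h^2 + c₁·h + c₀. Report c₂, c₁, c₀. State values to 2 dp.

c₂ = 1.04, c₁ = 0.80, c₀ = -0.77

Normal-equation sums: Σh^2·h^2 = 1954, Σh^2·h = 340, Σh^2 = 70, Σh·h = 70, Σh = 10, Σ1 = 6.
For AᵀP: Σh^2·P = 2245, Σh·P = 401, ΣP = 76.
AᵀA·[c₂, c₁, c₀]ᵀ = AᵀP becomes [[1954, 340, 70]; [340, 70, 10]; [70, 10, 6]]·[c₂, c₁, c₀]ᵀ = [2245, 401, 76]ᵀ.
Row-reducing yields c₂ = 479/462, c₁ = 1853/2310, c₀ = -59/77.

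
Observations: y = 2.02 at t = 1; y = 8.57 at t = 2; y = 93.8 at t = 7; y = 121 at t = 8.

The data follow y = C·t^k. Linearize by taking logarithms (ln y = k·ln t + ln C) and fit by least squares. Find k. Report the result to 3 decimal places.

Taking logs, ln y = k·ln t + ln C, so regress ln y on ln t.
XᵀX = [[8.5911, 4.7185]; [4.7185, 4]], rhs = [20.2983, 12.1883]ᵀ  (here Σln t = 4.7185, Σ(ln t)² = 8.5911, Σln y = 12.1883, Σln t·ln y = 20.2983).
Solving (det = 12.1002): k = 1.95723, ln C = 0.73829.

k = 1.957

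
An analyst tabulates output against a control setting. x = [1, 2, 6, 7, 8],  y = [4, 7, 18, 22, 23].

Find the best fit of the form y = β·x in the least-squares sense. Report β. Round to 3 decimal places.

Entries of AᵀA: Σx·x = 154.
Right-hand side: Σx·y = 464.
AᵀA·[β]ᵀ = Aᵀy becomes [[154]]·[β]ᵀ = [464]ᵀ.
Hence β = 464 / 154 ≈ 3.01299.

β = 3.013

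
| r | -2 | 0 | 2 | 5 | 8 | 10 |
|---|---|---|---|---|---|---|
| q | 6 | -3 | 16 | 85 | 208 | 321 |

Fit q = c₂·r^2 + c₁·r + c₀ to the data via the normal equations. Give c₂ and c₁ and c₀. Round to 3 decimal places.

c₂ = 2.987, c₁ = 2.371, c₀ = -1.678

Compute the Gram sums: Σr^2·r^2 = 14753, Σr^2·r = 1637, Σr^2 = 197, Σr·r = 197, Σr = 23, Σ1 = 6.
And Σr^2·q = 47625, Σr·q = 5319, Σq = 633.
So MᵀM·[c₂, c₁, c₀]ᵀ = Mᵀq: [[14753, 1637, 197]; [1637, 197, 23]; [197, 23, 6]]·[c₂, c₁, c₀]ᵀ = [47625, 5319, 633]ᵀ.
Solving the 3×3 system (Gaussian elimination) gives c₂ = 370547/124036, c₁ = 26741/11276, c₀ = -104037/62018.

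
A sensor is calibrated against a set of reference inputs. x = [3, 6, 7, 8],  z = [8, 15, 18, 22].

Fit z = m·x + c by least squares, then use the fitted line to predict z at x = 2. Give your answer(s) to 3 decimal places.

Forming MᵀM = [[158, 24]; [24, 4]] and Mᵀz = [416, 63]ᵀ gives MᵀM·[m, c]ᵀ = Mᵀz.
Eliminating c: 4·(row 1) − 24·(row 2) gives 56·m = 4·416 − 24·63 = 152, so m = 19/7.
Then c = (63 − 24·(19/7))/4 = -15/28.
At x = 2: ẑ = (19/7)·(2) + (-15/28)·(1) = 137/28.

ẑ = 4.893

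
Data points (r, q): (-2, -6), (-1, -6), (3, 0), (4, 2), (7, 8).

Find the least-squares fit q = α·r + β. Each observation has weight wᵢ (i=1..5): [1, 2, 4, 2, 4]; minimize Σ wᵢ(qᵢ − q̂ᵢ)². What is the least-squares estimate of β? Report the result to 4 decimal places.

β = -4.2922

Compute the Gram sums: Σwᵢ·r·r = 270, Σwᵢ·r = 44, Σwᵢ·1 = 13.
Moment sums: Σwᵢ·r·q = 264, Σwᵢ·q = 18.
So AᵀWA·[α, β]ᵀ = AᵀWq: [[270, 44]; [44, 13]]·[α, β]ᵀ = [264, 18]ᵀ.
Eliminating β: 13·(row 1) − 44·(row 2) gives 1574·α = 13·264 − 44·18 = 2640, so α = 1320/787.
Then β = (18 − 44·(1320/787))/13 = -3378/787.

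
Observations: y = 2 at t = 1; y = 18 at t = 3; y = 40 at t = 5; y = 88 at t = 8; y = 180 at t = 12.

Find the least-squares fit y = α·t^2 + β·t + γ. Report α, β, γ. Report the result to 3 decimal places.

α = 0.961, β = 3.642, γ = -2.224

Entries of XᵀX: Σt^2·t^2 = 25539, Σt^2·t = 2393, Σt^2 = 243, Σt·t = 243, Σt = 29, Σ1 = 5.
For Xᵀy: Σt^2·y = 32716, Σt·y = 3120, Σy = 328.
XᵀX·[α, β, γ]ᵀ = Xᵀy becomes [[25539, 2393, 243]; [2393, 243, 29]; [243, 29, 5]]·[α, β, γ]ᵀ = [32716, 3120, 328]ᵀ.
Solving the 3×3 system (Gaussian elimination) gives α = 35721/37172, β = 135367/37172, γ = -41343/18586.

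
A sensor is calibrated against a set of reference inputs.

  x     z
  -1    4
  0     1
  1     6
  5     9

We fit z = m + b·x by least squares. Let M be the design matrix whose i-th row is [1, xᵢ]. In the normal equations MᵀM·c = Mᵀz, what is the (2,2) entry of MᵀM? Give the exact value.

27

Row 2 ↔ basis x, column 2 ↔ basis x, so (MᵀM)_{2,2} = Σᵢ (x)·(x) = (-1)·(-1) + (0)·(0) + (1)·(1) + (5)·(5) = 27.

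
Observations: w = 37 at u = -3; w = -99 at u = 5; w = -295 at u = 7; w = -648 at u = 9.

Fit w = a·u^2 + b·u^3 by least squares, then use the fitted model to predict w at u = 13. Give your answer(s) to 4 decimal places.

Forming AᵀA = [[9668, 78738]; [78738, 665444]] and Aᵀw = [-69085, -586951]ᵀ gives AᵀA·[a, b]ᵀ = Aᵀw.
det = 9668·665444 − 78738² = 233839948.
a = ((-69085)·665444 − 78738·(-586951))/233839948 = 121574549/116919974; b = (9668·(-586951) − 78738·(-69085))/233839948 = -117513769/116919974.
At u = 13: ŵ = (121574549/116919974)·(169) + (-117513769/116919974)·(2197) = -118815825856/58459987.

ŵ = -2032.4299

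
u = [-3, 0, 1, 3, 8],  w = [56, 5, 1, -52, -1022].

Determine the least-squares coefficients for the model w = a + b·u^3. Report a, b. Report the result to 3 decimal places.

a = 2.999, b = -2.002

Forming AᵀA = [[5, 513]; [513, 263603]] and Aᵀw = [-1012, -526179]ᵀ gives AᵀA·[a, b]ᵀ = Aᵀw.
det = 5·263603 − 513² = 1054846.
a = ((-1012)·263603 − 513·(-526179))/1054846 = 3163591/1054846; b = (5·(-526179) − 513·(-1012))/1054846 = -2111739/1054846.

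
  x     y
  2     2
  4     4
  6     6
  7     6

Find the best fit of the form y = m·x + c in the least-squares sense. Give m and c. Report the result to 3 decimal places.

m = 0.847, c = 0.475

Forming MᵀM = [[105, 19]; [19, 4]] and Mᵀy = [98, 18]ᵀ gives MᵀM·[m, c]ᵀ = Mᵀy.
Determinant 105·4 − 19² = 59.
m = (98·4 − 19·18)/59 = 50/59; c = (105·18 − 19·98)/59 = 28/59.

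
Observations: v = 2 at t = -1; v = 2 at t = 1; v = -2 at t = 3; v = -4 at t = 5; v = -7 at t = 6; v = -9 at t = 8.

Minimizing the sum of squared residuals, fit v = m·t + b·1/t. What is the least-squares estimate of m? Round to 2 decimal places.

Setting ∂/∂m … = 0 gives: 136·m + 6·b = -140;  6·m + (31601/14400)·b = -451/120.
(Σt·t = 136, Σt·1/t = 6, Σ1/t·1/t = 31601/14400, Σt·v = -140, Σ1/t·v = -451/120.)
Eliminating b: (31601/14400)·(row 1) − 6·(row 2) gives (472417/1800)·m = (31601/14400)·(-140) − 6·(-451/120) = -204971/720, so m = -1024855/944834.
Then b = ((-451/120) − 6·(-1024855/944834))/(31601/14400) = 591960/472417.

m = -1.08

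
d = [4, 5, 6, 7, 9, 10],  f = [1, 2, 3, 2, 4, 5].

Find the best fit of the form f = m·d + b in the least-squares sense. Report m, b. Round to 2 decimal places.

Normal-equation sums: Σd·d = 307, Σd = 41, Σ1 = 6.
Right-hand side: Σd·f = 132, Σf = 17.
So MᵀM·[m, b]ᵀ = Mᵀf: [[307, 41]; [41, 6]]·[m, b]ᵀ = [132, 17]ᵀ.
Δ = 307·6 − 41² = 161.
m = (132·6 − 41·17)/161 = 95/161; b = (307·17 − 41·132)/161 = -193/161.

m = 0.59, b = -1.20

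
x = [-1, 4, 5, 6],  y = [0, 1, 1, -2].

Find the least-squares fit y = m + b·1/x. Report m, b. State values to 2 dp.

m = 0.01, b = 0.11

Sums needed: Σ1 = 4, Σ1/x = -23/60, Σ1/x·1/x = 4069/3600.
Right-hand side: Σy = 0, Σ1/x·y = 7/60.
MᵀM·[m, b]ᵀ = Mᵀy becomes [[4, -23/60]; [-23/60, 4069/3600]]·[m, b]ᵀ = [0, 7/60]ᵀ.
det = 4·(4069/3600) − (-23/60)² = 5249/1200.
m = (0·(4069/3600) − (-23/60)·(7/60))/(5249/1200) = 161/15747; b = (4·(7/60) − (-23/60)·0)/(5249/1200) = 560/5249.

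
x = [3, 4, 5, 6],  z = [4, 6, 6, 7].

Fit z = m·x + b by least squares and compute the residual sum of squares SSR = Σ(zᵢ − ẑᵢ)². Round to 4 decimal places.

SSR = 0.7000

The normal equations are: 86·m + 18·b = 108;  18·m + 4·b = 23.
(Σx·x = 86, Σx = 18, Σ1 = 4, Σx·z = 108, Σz = 23.)
Eliminating b: 4·(row 1) − 18·(row 2) gives 20·m = 4·108 − 18·23 = 18, so m = 9/10.
Then b = (23 − 18·(9/10))/4 = 17/10.
Residuals: -2/5, 7/10, -1/5, -1/10; SSR = 7/10.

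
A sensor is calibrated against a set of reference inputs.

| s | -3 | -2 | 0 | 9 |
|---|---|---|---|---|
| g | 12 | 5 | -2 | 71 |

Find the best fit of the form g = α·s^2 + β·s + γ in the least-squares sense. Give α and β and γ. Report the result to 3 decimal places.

α = 1.065, β = -1.464, γ = -2.054

Sums needed: Σs^2·s^2 = 6658, Σs^2·s = 694, Σs^2 = 94, Σs·s = 94, Σs = 4, Σ1 = 4.
And Σs^2·g = 5879, Σs·g = 593, Σg = 86.
So XᵀX·[α, β, γ]ᵀ = Xᵀg: [[6658, 694, 94]; [694, 94, 4]; [94, 4, 4]]·[α, β, γ]ᵀ = [5879, 593, 86]ᵀ.
Inverting the 3×3 Gram matrix, [α, β, γ]ᵀ = [478/449, -6573/4490, -4611/2245]ᵀ.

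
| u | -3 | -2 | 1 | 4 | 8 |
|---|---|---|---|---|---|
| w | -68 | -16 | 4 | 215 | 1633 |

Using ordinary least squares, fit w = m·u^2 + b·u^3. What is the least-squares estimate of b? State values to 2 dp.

b = 3.00

The normal system MᵀM·[m, b]ᵀ = Mᵀw is [[4450, 33518]; [33518, 267034]]·[m, b]ᵀ = [107280, 851824]ᵀ.
Δ = 4450·267034 − 33518² = 64844976.
m = (107280·267034 − 33518·851824)/64844976 = 5998168/4052811; b = (4450·851824 − 33518·107280)/64844976 = 12175360/4052811.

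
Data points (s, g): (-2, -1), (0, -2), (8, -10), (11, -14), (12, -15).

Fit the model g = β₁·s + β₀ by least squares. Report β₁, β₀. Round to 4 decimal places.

Forming MᵀM = [[333, 29]; [29, 5]] and Mᵀg = [-412, -42]ᵀ gives MᵀM·[β₁, β₀]ᵀ = Mᵀg.
det = 333·5 − 29² = 824.
β₁ = ((-412)·5 − 29·(-42))/824 = -421/412; β₀ = (333·(-42) − 29·(-412))/824 = -1019/412.

β₁ = -1.0218, β₀ = -2.4733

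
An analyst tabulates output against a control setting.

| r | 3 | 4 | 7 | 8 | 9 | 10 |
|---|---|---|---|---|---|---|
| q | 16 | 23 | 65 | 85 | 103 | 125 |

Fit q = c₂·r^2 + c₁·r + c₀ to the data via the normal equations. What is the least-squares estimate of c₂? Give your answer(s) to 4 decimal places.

c₂ = 1.0500

Forming AᵀA = [[23395, 2675, 319]; [2675, 319, 41]; [319, 41, 6]] and Aᵀq = [29980, 3452, 417]ᵀ gives AᵀA·[c₂, c₁, c₀]ᵀ = Aᵀq.
Row-reducing yields c₂ = 4931/4696, c₁ = 9983/4696, c₀ = -2005/2348.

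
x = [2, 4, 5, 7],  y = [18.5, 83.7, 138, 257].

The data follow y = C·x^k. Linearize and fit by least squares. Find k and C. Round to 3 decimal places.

k = 2.119, C = 4.349

Let Y = ln y. Fitting Y = k·ln x + ln C by least squares:
XᵀX = [[8.7791, 5.6348]; [5.6348, 4]], rhs = [26.8880, 17.8213]ᵀ  (here Σln x = 5.6348, Σ(ln x)² = 8.7791, Σln y = 17.8213, Σln x·ln y = 26.8880).
Slope k = (n·Σln x·ln y − Σln x·Σln y)/(n·Σ(ln x)² − (Σln x)²) = (4·26.8880 − 5.6348·17.8213)/3.3656 = 2.11923; ln C = (Σln y − k·Σln x)/n = 1.46998, so C = exp(1.46998) = 4.34915.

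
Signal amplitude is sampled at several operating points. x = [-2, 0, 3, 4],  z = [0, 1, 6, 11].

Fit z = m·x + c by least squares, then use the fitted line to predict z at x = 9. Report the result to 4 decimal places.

ẑ = 17.9560

Compute the Gram sums: Σx·x = 29, Σx = 5, Σ1 = 4.
Right-hand side: Σx·z = 62, Σz = 18.
So AᵀA·[m, c]ᵀ = Aᵀz: [[29, 5]; [5, 4]]·[m, c]ᵀ = [62, 18]ᵀ.
Determinant 29·4 − 5² = 91.
m = (62·4 − 5·18)/91 = 158/91; c = (29·18 − 5·62)/91 = 212/91.
At x = 9: ẑ = (158/91)·(9) + (212/91)·(1) = 1634/91.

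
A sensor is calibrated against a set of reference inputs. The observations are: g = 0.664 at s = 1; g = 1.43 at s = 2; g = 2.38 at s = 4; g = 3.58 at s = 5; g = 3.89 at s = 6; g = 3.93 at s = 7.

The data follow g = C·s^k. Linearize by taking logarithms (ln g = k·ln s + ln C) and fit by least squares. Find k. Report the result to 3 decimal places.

Taking logs, ln g = k·ln s + ln C, so regress ln g on ln s.
AᵀA = [[11.9895, 7.4265]; [7.4265, 6]], rhs = [8.5998, 4.8177]ᵀ  (here Σln s = 7.4265, Σ(ln s)² = 11.9895, Σln g = 4.8177, Σln s·ln g = 8.5998).
Slope k = (n·Σln s·ln g − Σln s·Σln g)/(n·Σ(ln s)² − (Σln s)²) = (6·8.5998 − 7.4265·4.8177)/16.7835 = 0.94258; ln C = (Σln g − k·Σln s)/n = -0.36373.

k = 0.943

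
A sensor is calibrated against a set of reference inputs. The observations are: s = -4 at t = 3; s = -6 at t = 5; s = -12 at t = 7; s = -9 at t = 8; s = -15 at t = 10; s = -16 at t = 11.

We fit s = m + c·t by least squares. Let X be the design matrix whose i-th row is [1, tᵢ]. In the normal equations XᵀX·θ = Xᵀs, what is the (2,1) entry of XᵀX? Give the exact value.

Row 2 ↔ basis t, column 1 ↔ basis 1, so (XᵀX)_{2,1} = Σᵢ t = (3)·(1) + (5)·(1) + (7)·(1) + (8)·(1) + (10)·(1) + (11)·(1) = 44.

44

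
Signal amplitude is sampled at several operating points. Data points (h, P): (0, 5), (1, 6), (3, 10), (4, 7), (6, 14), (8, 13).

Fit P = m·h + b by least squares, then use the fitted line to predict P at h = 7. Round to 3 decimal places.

Entries of MᵀM: Σh·h = 126, Σh = 22, Σ1 = 6.
Moment sums: Σh·P = 252, ΣP = 55.
Normal equations: [[126, 22]; [22, 6]]·[m, b]ᵀ = [252, 55]ᵀ.
Eliminating b: 6·(row 1) − 22·(row 2) gives 272·m = 6·252 − 22·55 = 302, so m = 151/136.
Then b = (55 − 22·(151/136))/6 = 693/136.
At h = 7: P̂ = (151/136)·(7) + (693/136)·(1) = 875/68.

P̂ = 12.868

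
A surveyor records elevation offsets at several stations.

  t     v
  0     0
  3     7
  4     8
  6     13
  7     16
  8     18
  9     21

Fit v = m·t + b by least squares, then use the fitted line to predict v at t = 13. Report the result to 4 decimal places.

Normal-equation sums: Σt·t = 255, Σt = 37, Σ1 = 7.
And Σt·v = 576, Σv = 83.
XᵀX·[m, b]ᵀ = Xᵀv becomes [[255, 37]; [37, 7]]·[m, b]ᵀ = [576, 83]ᵀ.
det = 255·7 − 37² = 416.
m = (576·7 − 37·83)/416 = 961/416; b = (255·83 − 37·576)/416 = -147/416.
At t = 13: v̂ = (961/416)·(13) + (-147/416)·(1) = 6173/208.

v̂ = 29.6779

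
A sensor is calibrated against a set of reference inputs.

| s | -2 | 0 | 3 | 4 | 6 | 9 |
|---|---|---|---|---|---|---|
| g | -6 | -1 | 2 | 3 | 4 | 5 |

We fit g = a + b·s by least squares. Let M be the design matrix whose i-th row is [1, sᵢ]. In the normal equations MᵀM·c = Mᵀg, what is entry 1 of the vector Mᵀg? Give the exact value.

7

Entry 1 ↔ basis 1, so (Mᵀg)_{1} = Σᵢ gᵢ = (1)·(-6) + (1)·(-1) + (1)·(2) + (1)·(3) + (1)·(4) + (1)·(5) = 7.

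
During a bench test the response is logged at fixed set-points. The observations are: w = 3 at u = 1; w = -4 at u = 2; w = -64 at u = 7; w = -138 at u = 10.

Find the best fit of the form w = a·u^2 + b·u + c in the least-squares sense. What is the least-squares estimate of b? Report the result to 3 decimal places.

b = 0.659

XᵀX·[a, b, c]ᵀ = Xᵀw reads: 12418·a + 1352·b + 154·c = -16949;  1352·a + 154·b + 20·c = -1833;  154·a + 20·b + 4·c = -203.
(Σu^2·u^2 = 12418, Σu^2·u = 1352, Σu^2 = 154, Σu·u = 154, Σu = 20, Σ1 = 4, Σu^2·w = -16949, Σu·w = -1833, Σw = -203.)
Row-reducing yields a = -5711/3894, b = 855/1298, c = 4714/1947.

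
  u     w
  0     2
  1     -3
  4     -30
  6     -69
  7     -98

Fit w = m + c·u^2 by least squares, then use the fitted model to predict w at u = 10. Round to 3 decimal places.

ŵ = -198.095

Entries of MᵀM: Σ1 = 5, Σu^2 = 102, Σu^2·u^2 = 3954.
And Σw = -198, Σu^2·w = -7769.
So MᵀM·[m, c]ᵀ = Mᵀw: [[5, 102]; [102, 3954]]·[m, c]ᵀ = [-198, -7769]ᵀ.
det = 5·3954 − 102² = 9366.
m = ((-198)·3954 − 102·(-7769))/9366 = 1591/1561; c = (5·(-7769) − 102·(-198))/9366 = -18649/9366.
At u = 10: ŵ = (1591/1561)·(1) + (-18649/9366)·(100) = -927677/4683.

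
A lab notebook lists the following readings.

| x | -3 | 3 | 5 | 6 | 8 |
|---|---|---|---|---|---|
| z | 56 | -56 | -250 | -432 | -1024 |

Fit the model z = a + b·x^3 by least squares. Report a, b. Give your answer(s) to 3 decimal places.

a = 0.102, b = -2.001

From the data, Σ1 = 5, Σx^3 = 853, Σx^3·x^3 = 325883.
And Σz = -1706, Σx^3·z = -651874.
Determinant 5·325883 − 853² = 901806.
a = ((-1706)·325883 − 853·(-651874))/901806 = 15354/150301; b = (5·(-651874) − 853·(-1706))/901806 = -300692/150301.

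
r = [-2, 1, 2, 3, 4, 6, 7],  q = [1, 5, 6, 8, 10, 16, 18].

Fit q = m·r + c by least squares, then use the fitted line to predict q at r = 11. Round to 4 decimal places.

From the data, Σr·r = 119, Σr = 21, Σ1 = 7.
For Xᵀq: Σr·q = 301, Σq = 64.
Determinant 119·7 − 21² = 392.
m = (301·7 − 21·64)/392 = 109/56; c = (119·64 − 21·301)/392 = 185/56.
At r = 11: q̂ = (109/56)·(11) + (185/56)·(1) = 173/7.

q̂ = 24.7143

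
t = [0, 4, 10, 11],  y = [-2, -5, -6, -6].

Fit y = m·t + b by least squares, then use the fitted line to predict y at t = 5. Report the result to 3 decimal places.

ŷ = -4.328

Normal-equation sums: Σt·t = 237, Σt = 25, Σ1 = 4.
For Aᵀy: Σt·y = -146, Σy = -19.
So AᵀA·[m, b]ᵀ = Aᵀy: [[237, 25]; [25, 4]]·[m, b]ᵀ = [-146, -19]ᵀ.
det = 237·4 − 25² = 323.
m = ((-146)·4 − 25·(-19))/323 = -109/323; b = (237·(-19) − 25·(-146))/323 = -853/323.
At t = 5: ŷ = (-109/323)·(5) + (-853/323)·(1) = -1398/323.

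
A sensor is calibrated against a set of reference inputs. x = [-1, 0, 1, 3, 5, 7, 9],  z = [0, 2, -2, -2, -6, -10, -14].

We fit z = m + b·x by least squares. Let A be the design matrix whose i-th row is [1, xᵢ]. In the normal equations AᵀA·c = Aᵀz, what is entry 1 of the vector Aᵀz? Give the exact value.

-32

Entry 1 ↔ basis 1, so (Aᵀz)_{1} = Σᵢ zᵢ = (1)·(0) + (1)·(2) + (1)·(-2) + (1)·(-2) + (1)·(-6) + (1)·(-10) + (1)·(-14) = -32.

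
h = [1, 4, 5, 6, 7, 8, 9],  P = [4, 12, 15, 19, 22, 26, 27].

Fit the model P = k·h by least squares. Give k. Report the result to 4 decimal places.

The normal system XᵀX·[k]ᵀ = XᵀP is [[272]]·[k]ᵀ = [846]ᵀ.
k = 846/272 = 3.11029.

k = 3.1103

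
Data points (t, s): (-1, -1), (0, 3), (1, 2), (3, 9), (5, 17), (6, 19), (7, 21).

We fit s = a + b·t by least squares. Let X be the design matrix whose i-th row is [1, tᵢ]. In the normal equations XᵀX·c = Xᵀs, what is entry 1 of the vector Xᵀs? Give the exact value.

Entry 1 ↔ basis 1, so (Xᵀs)_{1} = Σᵢ sᵢ = (1)·(-1) + (1)·(3) + (1)·(2) + (1)·(9) + (1)·(17) + (1)·(19) + (1)·(21) = 70.

70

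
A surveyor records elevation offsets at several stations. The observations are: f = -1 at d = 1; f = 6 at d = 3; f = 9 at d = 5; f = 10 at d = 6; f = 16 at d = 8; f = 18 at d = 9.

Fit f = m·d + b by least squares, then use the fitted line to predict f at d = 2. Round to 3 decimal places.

f̂ = 2.118

Normal-equation sums: Σd·d = 216, Σd = 32, Σ1 = 6.
And Σd·f = 412, Σf = 58.
Δ = 216·6 − 32² = 272.
m = (412·6 − 32·58)/272 = 77/34; b = (216·58 − 32·412)/272 = -41/17.
At d = 2: f̂ = (77/34)·(2) + (-41/17)·(1) = 36/17.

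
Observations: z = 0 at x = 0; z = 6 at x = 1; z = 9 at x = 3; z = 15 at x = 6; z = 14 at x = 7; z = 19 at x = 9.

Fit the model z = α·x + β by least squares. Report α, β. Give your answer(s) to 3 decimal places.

Setting ∂/∂α … = 0 gives: 176·α + 26·β = 392;  26·α + 6·β = 63.
(Σx·x = 176, Σx = 26, Σ1 = 6, Σx·z = 392, Σz = 63.)
Eliminating β: 6·(row 1) − 26·(row 2) gives 380·α = 6·392 − 26·63 = 714, so α = 357/190.
Then β = (63 − 26·(357/190))/6 = 224/95.

α = 1.879, β = 2.358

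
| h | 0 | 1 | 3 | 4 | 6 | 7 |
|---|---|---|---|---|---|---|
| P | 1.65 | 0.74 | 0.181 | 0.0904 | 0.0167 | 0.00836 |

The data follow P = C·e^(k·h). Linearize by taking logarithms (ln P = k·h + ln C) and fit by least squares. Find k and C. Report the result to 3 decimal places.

k = -0.755, C = 1.668

Linearized form: ln P = k·h + ln C. From the 6 transformed points,
Σh = 21.0000, Σ(h)² = 111.0000, Σln P = -12.7897, Σh·ln P = -73.0871.
Equations: 111.0000·k + 21.0000·ln C = -73.0871;  21.0000·k + 6·ln C = -12.7897.
Solving (det = 225.0000): k = -0.75528, ln C = 0.51185, so C = exp(0.51185) = 1.66838.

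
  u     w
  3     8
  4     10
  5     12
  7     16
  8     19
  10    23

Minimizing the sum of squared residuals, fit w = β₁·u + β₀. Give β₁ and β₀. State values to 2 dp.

Normal-equation sums: Σu·u = 263, Σu = 37, Σ1 = 6.
For Aᵀw: Σu·w = 618, Σw = 88.
AᵀA·[β₁, β₀]ᵀ = Aᵀw becomes [[263, 37]; [37, 6]]·[β₁, β₀]ᵀ = [618, 88]ᵀ.
Determinant 263·6 − 37² = 209.
β₁ = (618·6 − 37·88)/209 = 452/209; β₀ = (263·88 − 37·618)/209 = 278/209.

β₁ = 2.16, β₀ = 1.33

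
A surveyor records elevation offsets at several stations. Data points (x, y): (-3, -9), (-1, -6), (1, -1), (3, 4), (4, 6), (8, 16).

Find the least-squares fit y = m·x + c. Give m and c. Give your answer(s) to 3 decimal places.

Compute the Gram sums: Σx·x = 100, Σx = 12, Σ1 = 6.
Moment sums: Σx·y = 196, Σy = 10.
Eliminating c: 6·(row 1) − 12·(row 2) gives 456·m = 6·196 − 12·10 = 1056, so m = 44/19.
Then c = (10 − 12·(44/19))/6 = -169/57.

m = 2.316, c = -2.965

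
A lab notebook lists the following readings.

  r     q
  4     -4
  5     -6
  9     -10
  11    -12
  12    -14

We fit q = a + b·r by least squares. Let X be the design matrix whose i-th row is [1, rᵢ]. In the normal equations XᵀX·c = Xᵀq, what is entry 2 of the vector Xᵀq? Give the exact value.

Entry 2 ↔ basis r, so (Xᵀq)_{2} = Σᵢ (r)·qᵢ = (4)·(-4) + (5)·(-6) + (9)·(-10) + (11)·(-12) + (12)·(-14) = -436.

-436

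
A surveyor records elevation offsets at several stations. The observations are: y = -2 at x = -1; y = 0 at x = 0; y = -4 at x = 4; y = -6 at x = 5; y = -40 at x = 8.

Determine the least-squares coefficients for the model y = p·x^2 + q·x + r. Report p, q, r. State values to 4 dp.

p = -1.0487, q = 3.2987, r = 1.2765

The normal system MᵀM·[p, q, r]ᵀ = Mᵀy is [[4978, 700, 106]; [700, 106, 16]; [106, 16, 5]]·[p, q, r]ᵀ = [-2776, -364, -52]ᵀ.
Solving the 3×3 system (Gaussian elimination) gives p = -8508/8113, q = 26762/8113, r = 10356/8113.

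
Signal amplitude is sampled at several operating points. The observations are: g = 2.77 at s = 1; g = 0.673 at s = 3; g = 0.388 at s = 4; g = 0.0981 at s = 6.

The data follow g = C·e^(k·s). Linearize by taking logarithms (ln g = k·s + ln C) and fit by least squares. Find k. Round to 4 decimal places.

Linearized form: ln g = k·s + ln C. From the 4 transformed points,
Σs = 14.0000, Σ(s)² = 62.0000, Σln g = -2.6457, Σs·ln g = -17.8868.
Equations: 62.0000·k + 14.0000·ln C = -17.8868;  14.0000·k + 4·ln C = -2.6457.
Δ = 62.0000·4 − (14.0000)² = 52.0000; k = (-17.8868·4 − 14.0000·-2.6457)/52.0000 = -0.66361, ln C = (62.0000·-2.6457 − 14.0000·-17.8868)/52.0000 = 1.66121.

k = -0.6636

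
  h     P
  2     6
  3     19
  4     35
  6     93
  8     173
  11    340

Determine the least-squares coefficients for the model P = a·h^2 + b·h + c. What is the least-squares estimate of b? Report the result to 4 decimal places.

Entries of AᵀA: Σh^2·h^2 = 20386, Σh^2·h = 2158, Σh^2 = 250, Σh·h = 250, Σh = 34, Σ1 = 6.
And Σh^2·P = 56315, Σh·P = 5891, ΣP = 666.
So AᵀA·[a, b, c]ᵀ = AᵀP: [[20386, 2158, 250]; [2158, 250, 34]; [250, 34, 6]]·[a, b, c]ᵀ = [56315, 5891, 666]ᵀ.
Solving the 3×3 system (Gaussian elimination) gives a = 17081/5500, b = -17777/5500, c = -118/1375.

b = -3.2322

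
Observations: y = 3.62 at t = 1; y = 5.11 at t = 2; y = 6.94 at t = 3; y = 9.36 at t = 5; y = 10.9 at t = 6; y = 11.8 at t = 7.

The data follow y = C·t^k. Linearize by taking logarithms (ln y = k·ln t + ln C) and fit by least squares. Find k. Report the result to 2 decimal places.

k = 0.62

Linearized form: ln y = k·ln t + ln C. From the 6 transformed points,
Σln t = 7.1389, Σ(ln t)² = 11.2747, Σln y = 11.9483, Σln t·ln y = 15.9412.
Normal system: [[11.2747, 7.1389]; [7.1389, 6]]·[k, ln C]ᵀ = [15.9412, 11.9483]ᵀ.
Solving (det = 16.6845): k = 0.62034, ln C = 1.25329.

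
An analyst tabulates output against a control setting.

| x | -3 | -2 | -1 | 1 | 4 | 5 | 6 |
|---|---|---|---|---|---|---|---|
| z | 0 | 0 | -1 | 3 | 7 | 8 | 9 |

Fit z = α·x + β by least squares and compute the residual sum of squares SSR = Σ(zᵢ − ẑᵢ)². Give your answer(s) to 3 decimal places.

SSR = 5.831

Normal-equation sums: Σx·x = 92, Σx = 10, Σ1 = 7.
Moment sums: Σx·z = 126, Σz = 26.
Δ = 92·7 − 10² = 544.
α = (126·7 − 10·26)/544 = 311/272; β = (92·26 − 10·126)/544 = 283/136.
Residuals: 367/272, 7/34, -31/16, -61/272, 47/136, 55/272, 1/17; SSR = 793/136.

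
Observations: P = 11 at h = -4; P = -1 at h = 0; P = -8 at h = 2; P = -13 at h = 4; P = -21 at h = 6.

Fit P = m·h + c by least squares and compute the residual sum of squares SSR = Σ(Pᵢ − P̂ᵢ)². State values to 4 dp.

MᵀM·[m, c]ᵀ = MᵀP reads: 72·m + 8·c = -238;  8·m + 5·c = -32.
(Σh·h = 72, Σh = 8, Σ1 = 5, Σh·P = -238, ΣP = -32.)
Determinant 72·5 − 8² = 296.
m = ((-238)·5 − 8·(-32))/296 = -467/148; c = (72·(-32) − 8·(-238))/296 = -50/37.
Residuals: -10/37, 13/37, -25/74, 36/37, -53/74; SSR = 131/74.

SSR = 1.7703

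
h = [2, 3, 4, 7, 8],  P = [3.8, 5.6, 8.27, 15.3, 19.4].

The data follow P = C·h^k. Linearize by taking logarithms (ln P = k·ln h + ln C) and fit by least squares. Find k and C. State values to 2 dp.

k = 1.17, C = 1.63

With ln Pᵢ as the transformed response and ln hᵢ as the regressor:
Σln h = 7.2034, Σ(ln h)² = 11.7199, Σln P = 10.8635, Σln h·ln P = 17.2210.
Normal system: [[11.7199, 7.2034]; [7.2034, 5]]·[k, ln C]ᵀ = [17.2210, 10.8635]ᵀ.
Δ = 11.7199·5 − (7.2034)² = 6.7102; k = (17.2210·5 − 7.2034·10.8635)/6.7102 = 1.16995, ln C = (11.7199·10.8635 − 7.2034·17.2210)/6.7102 = 0.48718, so C = exp(0.48718) = 1.62772.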